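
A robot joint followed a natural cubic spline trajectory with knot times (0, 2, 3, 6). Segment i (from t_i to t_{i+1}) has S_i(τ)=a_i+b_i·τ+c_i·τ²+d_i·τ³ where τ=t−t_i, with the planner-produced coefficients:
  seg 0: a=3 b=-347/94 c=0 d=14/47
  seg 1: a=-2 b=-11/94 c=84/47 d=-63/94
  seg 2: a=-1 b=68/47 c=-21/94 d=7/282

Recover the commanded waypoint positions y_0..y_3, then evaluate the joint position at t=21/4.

y_0=3 y_1=-2 y_2=-1 y_3=2
S(21/4) = 8465/6016

y_0 = S_0(0) = a_0 = 3
y_1 = S_1(0) = a_1 = -2
y_2 = S_2(0) = a_2 = -1
y_3 = S_2(3) = 2
t_q=21/4 is in segment 2 (τ=9/4); S_2(τ)=8465/6016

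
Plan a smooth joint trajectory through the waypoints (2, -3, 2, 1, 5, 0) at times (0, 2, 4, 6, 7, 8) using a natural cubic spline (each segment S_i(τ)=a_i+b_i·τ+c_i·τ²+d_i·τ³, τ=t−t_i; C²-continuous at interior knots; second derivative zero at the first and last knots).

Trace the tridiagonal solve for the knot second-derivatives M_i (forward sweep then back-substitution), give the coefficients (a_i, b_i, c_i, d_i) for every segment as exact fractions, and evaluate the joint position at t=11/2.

  seg 0: a=2 b=-2651/626 c=0 d=543/1252
  seg 1: a=-3 b=607/626 c=1629/626 d=-575/626
  seg 2: a=2 b=223/626 c=-1821/626 d=1553/1252
  seg 3: a=1 b=2257/626 c=1419/313 d=-2591/626
  seg 4: a=5 b=80/313 c=-4935/626 d=1645/626
S(11/2) = 1759/10016

Δ: Δ0=-5/2, Δ1=5/2, Δ2=-1/2, Δ3=4, Δ4=-5
row 1: diag=8, rhs=30; c'=1/4, d'=15/4
row 2: denom=8−2·1/4=15/2; d'=(-18−2·15/4)/(15/2)=-17/5
row 3: denom=6−2·4/15=82/15; d'=(27−2·-17/5)/(82/15)=507/82
row 4: denom=4−1·15/82=313/82; d'=(-54−1·507/82)/(313/82)=-4935/313
back: M4=-4935/313
back: M3=507/82−15/82·-4935/313=2838/313
back: M2=-17/5−4/15·2838/313=-1821/313
back: M1=15/4−1/4·-1821/313=1629/313
M: M0=0, M1=1629/313, M2=-1821/313, M3=2838/313, M4=-4935/313, M5=0
seg 0: a=2, c=M0/2=0, d=(M1−M0)/(6·2)=543/1252, b=Δ0−h0·(2M0+M1)/6=-2651/626
seg 1: a=-3, c=M1/2=1629/626, d=(M2−M1)/(6·2)=-575/626, b=Δ1−h1·(2M1+M2)/6=607/626
seg 2: a=2, c=M2/2=-1821/626, d=(M3−M2)/(6·2)=1553/1252, b=Δ2−h2·(2M2+M3)/6=223/626
seg 3: a=1, c=M3/2=1419/313, d=(M4−M3)/(6·1)=-2591/626, b=Δ3−h3·(2M3+M4)/6=2257/626
seg 4: a=5, c=M4/2=-4935/626, d=(M5−M4)/(6·1)=1645/626, b=Δ4−h4·(2M4+M5)/6=80/313
t_q=11/2 → seg 2, τ=3/2; S=2+223/626·τ+-1821/626·τ²+1553/1252·τ³=1759/10016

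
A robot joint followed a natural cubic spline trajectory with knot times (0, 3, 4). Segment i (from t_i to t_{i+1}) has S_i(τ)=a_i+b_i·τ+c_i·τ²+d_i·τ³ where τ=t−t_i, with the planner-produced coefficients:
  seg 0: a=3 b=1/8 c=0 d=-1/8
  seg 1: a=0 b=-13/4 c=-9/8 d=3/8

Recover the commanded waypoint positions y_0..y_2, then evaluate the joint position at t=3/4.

y_0 = S_0(0) = a_0 = 3
y_1 = S_1(0) = a_1 = 0
y_2 = S_1(1) = -4
t_q=3/4 is in segment 0 (τ=3/4); S_0(τ)=1557/512

y_0=3 y_1=0 y_2=-4
S(3/4) = 1557/512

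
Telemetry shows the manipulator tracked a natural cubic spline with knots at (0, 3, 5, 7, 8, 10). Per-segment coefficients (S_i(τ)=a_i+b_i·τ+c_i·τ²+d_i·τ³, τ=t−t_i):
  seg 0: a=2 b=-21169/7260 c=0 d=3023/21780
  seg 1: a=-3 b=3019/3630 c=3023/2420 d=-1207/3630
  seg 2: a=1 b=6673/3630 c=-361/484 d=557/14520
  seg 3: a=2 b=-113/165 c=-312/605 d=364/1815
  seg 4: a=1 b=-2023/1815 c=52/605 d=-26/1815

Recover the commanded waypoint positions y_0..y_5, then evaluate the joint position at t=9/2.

y_0 = S_0(0) = a_0 = 2
y_1 = S_1(0) = a_1 = -3
y_2 = S_2(0) = a_2 = 1
y_3 = S_3(0) = a_3 = 2
y_4 = S_4(0) = a_4 = 1
y_5 = S_4(2) = -1
t_q=9/2 is in segment 1 (τ=3/2); S_1(τ)=-31/484

y_0=2 y_1=-3 y_2=1 y_3=2 y_4=1 y_5=-1
S(9/2) = -31/484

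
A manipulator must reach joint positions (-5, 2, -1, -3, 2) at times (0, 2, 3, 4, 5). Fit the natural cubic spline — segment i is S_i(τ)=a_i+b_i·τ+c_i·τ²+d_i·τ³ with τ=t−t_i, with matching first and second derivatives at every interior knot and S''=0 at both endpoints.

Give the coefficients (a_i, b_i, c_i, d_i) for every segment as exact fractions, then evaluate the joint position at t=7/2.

Δ: Δ0=7/2, Δ1=-3, Δ2=-2, Δ3=5
row 1: diag=6, rhs=-39; c'=1/6, d'=-13/2
row 2: denom=4−1·1/6=23/6; d'=(6−1·-13/2)/(23/6)=75/23
row 3: denom=4−1·6/23=86/23; d'=(42−1·75/23)/(86/23)=891/86
back: M3=891/86
back: M2=75/23−6/23·891/86=24/43
back: M1=-13/2−1/6·24/43=-567/86
M: M0=0, M1=-567/86, M2=24/43, M3=891/86, M4=0
seg 0: a=-5, c=M0/2=0, d=(M1−M0)/(6·2)=-189/344, b=Δ0−h0·(2M0+M1)/6=245/43
seg 1: a=2, c=M1/2=-567/172, d=(M2−M1)/(6·1)=205/172, b=Δ1−h1·(2M1+M2)/6=-77/86
seg 2: a=-1, c=M2/2=12/43, d=(M3−M2)/(6·1)=281/172, b=Δ2−h2·(2M2+M3)/6=-673/172
seg 3: a=-3, c=M3/2=891/172, d=(M4−M3)/(6·1)=-297/172, b=Δ3−h3·(2M3+M4)/6=133/86
t_q=7/2 → seg 2, τ=1/2; S=-1+-673/172·τ+12/43·τ²+281/172·τ³=-3691/1376

  seg 0: a=-5 b=245/43 c=0 d=-189/344
  seg 1: a=2 b=-77/86 c=-567/172 d=205/172
  seg 2: a=-1 b=-673/172 c=12/43 d=281/172
  seg 3: a=-3 b=133/86 c=891/172 d=-297/172
S(7/2) = -3691/1376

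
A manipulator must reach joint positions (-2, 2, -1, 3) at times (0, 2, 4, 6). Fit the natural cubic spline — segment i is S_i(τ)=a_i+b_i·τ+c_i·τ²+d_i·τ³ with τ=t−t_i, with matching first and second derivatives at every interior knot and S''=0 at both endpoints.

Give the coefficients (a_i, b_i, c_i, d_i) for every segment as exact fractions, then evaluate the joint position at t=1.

Δ: Δ0=2, Δ1=-3/2, Δ2=2
row 1: diag=8, rhs=-21; c'=1/4, d'=-21/8
row 2: denom=8−2·1/4=15/2; d'=(21−2·-21/8)/(15/2)=7/2
back: M2=7/2
back: M1=-21/8−1/4·7/2=-7/2
M: M0=0, M1=-7/2, M2=7/2, M3=0
seg 0: a=-2, c=M0/2=0, d=(M1−M0)/(6·2)=-7/24, b=Δ0−h0·(2M0+M1)/6=19/6
seg 1: a=2, c=M1/2=-7/4, d=(M2−M1)/(6·2)=7/12, b=Δ1−h1·(2M1+M2)/6=-1/3
seg 2: a=-1, c=M2/2=7/4, d=(M3−M2)/(6·2)=-7/24, b=Δ2−h2·(2M2+M3)/6=-1/3
t_q=1 → seg 0, τ=1; S=-2+19/6·τ+0·τ²+-7/24·τ³=7/8

  seg 0: a=-2 b=19/6 c=0 d=-7/24
  seg 1: a=2 b=-1/3 c=-7/4 d=7/12
  seg 2: a=-1 b=-1/3 c=7/4 d=-7/24
S(1) = 7/8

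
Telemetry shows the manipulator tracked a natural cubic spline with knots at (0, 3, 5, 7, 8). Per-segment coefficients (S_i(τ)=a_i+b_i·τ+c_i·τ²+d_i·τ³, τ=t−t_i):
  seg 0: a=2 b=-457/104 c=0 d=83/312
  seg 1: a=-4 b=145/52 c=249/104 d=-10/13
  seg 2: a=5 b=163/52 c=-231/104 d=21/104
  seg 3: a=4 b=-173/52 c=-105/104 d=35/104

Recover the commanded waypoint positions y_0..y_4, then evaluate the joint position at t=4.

y_0=2 y_1=-4 y_2=5 y_3=4 y_4=0
S(4) = 43/104

y_0 = S_0(0) = a_0 = 2
y_1 = S_1(0) = a_1 = -4
y_2 = S_2(0) = a_2 = 5
y_3 = S_3(0) = a_3 = 4
y_4 = S_3(1) = 0
t_q=4 is in segment 1 (τ=1); S_1(τ)=43/104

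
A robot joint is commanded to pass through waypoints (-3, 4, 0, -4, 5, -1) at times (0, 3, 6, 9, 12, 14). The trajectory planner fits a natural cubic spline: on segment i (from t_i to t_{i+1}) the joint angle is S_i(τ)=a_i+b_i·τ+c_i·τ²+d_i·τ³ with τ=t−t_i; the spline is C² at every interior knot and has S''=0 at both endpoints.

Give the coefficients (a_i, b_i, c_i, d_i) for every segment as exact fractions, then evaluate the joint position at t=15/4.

Δ: Δ0=7/3, Δ1=-4/3, Δ2=-4/3, Δ3=3, Δ4=-3
row 1: diag=12, rhs=-22; c'=1/4, d'=-11/6
row 2: denom=12−3·1/4=45/4; d'=(0−3·-11/6)/(45/4)=22/45
row 3: denom=12−3·4/15=56/5; d'=(26−3·22/45)/(56/5)=46/21
row 4: denom=10−3·15/56=515/56; d'=(-36−3·46/21)/(515/56)=-2384/515
back: M4=-2384/515
back: M3=46/21−15/56·-2384/515=1060/309
back: M2=22/45−4/15·1060/309=-658/1545
back: M1=-11/6−1/4·-658/1545=-2668/1545
M: M0=0, M1=-2668/1545, M2=-658/1545, M3=1060/309, M4=-2384/515, M5=0
seg 0: a=-3, c=M0/2=0, d=(M1−M0)/(6·3)=-1334/13905, b=Δ0−h0·(2M0+M1)/6=4939/1545
seg 1: a=4, c=M1/2=-1334/1545, d=(M2−M1)/(6·3)=67/927, b=Δ1−h1·(2M1+M2)/6=937/1545
seg 2: a=0, c=M2/2=-329/1545, d=(M3−M2)/(6·3)=331/1545, b=Δ2−h2·(2M2+M3)/6=-4052/1545
seg 3: a=-4, c=M3/2=530/309, d=(M4−M3)/(6·3)=-6226/13905, b=Δ3−h3·(2M3+M4)/6=2911/1545
seg 4: a=5, c=M4/2=-1192/515, d=(M5−M4)/(6·2)=596/1545, b=Δ4−h4·(2M4+M5)/6=133/1545
t_q=15/4 → seg 1, τ=3/4; S=4+937/1545·τ+-1334/1545·τ²+67/927·τ³=131829/32960

  seg 0: a=-3 b=4939/1545 c=0 d=-1334/13905
  seg 1: a=4 b=937/1545 c=-1334/1545 d=67/927
  seg 2: a=0 b=-4052/1545 c=-329/1545 d=331/1545
  seg 3: a=-4 b=2911/1545 c=530/309 d=-6226/13905
  seg 4: a=5 b=133/1545 c=-1192/515 d=596/1545
S(15/4) = 131829/32960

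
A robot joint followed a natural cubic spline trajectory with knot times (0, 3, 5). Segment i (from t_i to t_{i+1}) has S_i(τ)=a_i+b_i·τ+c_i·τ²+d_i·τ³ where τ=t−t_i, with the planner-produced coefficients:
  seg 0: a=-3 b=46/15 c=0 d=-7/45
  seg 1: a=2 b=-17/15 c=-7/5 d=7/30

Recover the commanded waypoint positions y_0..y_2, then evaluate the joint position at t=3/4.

y_0 = S_0(0) = a_0 = -3
y_1 = S_1(0) = a_1 = 2
y_2 = S_1(2) = -4
t_q=3/4 is in segment 0 (τ=3/4); S_0(τ)=-49/64

y_0=-3 y_1=2 y_2=-4
S(3/4) = -49/64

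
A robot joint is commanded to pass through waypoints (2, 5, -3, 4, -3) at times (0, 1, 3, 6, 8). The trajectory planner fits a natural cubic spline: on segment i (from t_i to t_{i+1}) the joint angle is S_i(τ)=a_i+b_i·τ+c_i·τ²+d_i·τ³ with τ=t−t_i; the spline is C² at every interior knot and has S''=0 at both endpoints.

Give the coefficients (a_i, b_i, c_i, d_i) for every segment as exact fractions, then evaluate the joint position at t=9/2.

  seg 0: a=2 b=3475/759 c=0 d=-1198/759
  seg 1: a=5 b=-119/759 c=-1198/253 d=4271/3036
  seg 2: a=-3 b=-1682/759 c=1875/506 d=-3323/4554
  seg 3: a=4 b=479/1518 c=-724/253 d=362/759
S(9/2) = -1819/4048

Δ: Δ0=3, Δ1=-4, Δ2=7/3, Δ3=-7/2
row 1: diag=6, rhs=-42; c'=1/3, d'=-7
row 2: denom=10−2·1/3=28/3; d'=(38−2·-7)/(28/3)=39/7
row 3: denom=10−3·9/28=253/28; d'=(-35−3·39/7)/(253/28)=-1448/253
back: M3=-1448/253
back: M2=39/7−9/28·-1448/253=1875/253
back: M1=-7−1/3·1875/253=-2396/253
M: M0=0, M1=-2396/253, M2=1875/253, M3=-1448/253, M4=0
seg 0: a=2, c=M0/2=0, d=(M1−M0)/(6·1)=-1198/759, b=Δ0−h0·(2M0+M1)/6=3475/759
seg 1: a=5, c=M1/2=-1198/253, d=(M2−M1)/(6·2)=4271/3036, b=Δ1−h1·(2M1+M2)/6=-119/759
seg 2: a=-3, c=M2/2=1875/506, d=(M3−M2)/(6·3)=-3323/4554, b=Δ2−h2·(2M2+M3)/6=-1682/759
seg 3: a=4, c=M3/2=-724/253, d=(M4−M3)/(6·2)=362/759, b=Δ3−h3·(2M3+M4)/6=479/1518
t_q=9/2 → seg 2, τ=3/2; S=-3+-1682/759·τ+1875/506·τ²+-3323/4554·τ³=-1819/4048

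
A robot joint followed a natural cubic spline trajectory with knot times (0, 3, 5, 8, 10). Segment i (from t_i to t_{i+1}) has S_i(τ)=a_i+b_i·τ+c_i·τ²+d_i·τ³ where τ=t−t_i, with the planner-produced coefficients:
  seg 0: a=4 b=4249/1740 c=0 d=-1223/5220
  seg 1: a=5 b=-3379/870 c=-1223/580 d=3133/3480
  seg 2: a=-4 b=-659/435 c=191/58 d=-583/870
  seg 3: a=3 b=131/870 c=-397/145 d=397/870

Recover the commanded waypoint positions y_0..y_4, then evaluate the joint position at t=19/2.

y_0 = S_0(0) = a_0 = 4
y_1 = S_1(0) = a_1 = 5
y_2 = S_2(0) = a_2 = -4
y_3 = S_3(0) = a_3 = 3
y_4 = S_3(2) = -4
t_q=19/2 is in segment 3 (τ=3/2); S_3(τ)=-647/464

y_0=4 y_1=5 y_2=-4 y_3=3 y_4=-4
S(19/2) = -647/464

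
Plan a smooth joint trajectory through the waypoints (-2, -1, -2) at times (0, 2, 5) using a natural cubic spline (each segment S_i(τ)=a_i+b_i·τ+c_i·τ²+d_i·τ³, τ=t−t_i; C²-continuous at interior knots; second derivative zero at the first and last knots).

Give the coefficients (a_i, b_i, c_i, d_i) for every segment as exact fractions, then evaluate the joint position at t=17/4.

  seg 0: a=-2 b=2/3 c=0 d=-1/24
  seg 1: a=-1 b=1/6 c=-1/4 d=1/36
S(17/4) = -403/256

Δ: Δ0=1/2, Δ1=-1/3
row 1: diag=10, rhs=-5; c'=3/10, d'=-1/2
back: M1=-1/2
M: M0=0, M1=-1/2, M2=0
seg 0: a=-2, c=M0/2=0, d=(M1−M0)/(6·2)=-1/24, b=Δ0−h0·(2M0+M1)/6=2/3
seg 1: a=-1, c=M1/2=-1/4, d=(M2−M1)/(6·3)=1/36, b=Δ1−h1·(2M1+M2)/6=1/6
t_q=17/4 → seg 1, τ=9/4; S=-1+1/6·τ+-1/4·τ²+1/36·τ³=-403/256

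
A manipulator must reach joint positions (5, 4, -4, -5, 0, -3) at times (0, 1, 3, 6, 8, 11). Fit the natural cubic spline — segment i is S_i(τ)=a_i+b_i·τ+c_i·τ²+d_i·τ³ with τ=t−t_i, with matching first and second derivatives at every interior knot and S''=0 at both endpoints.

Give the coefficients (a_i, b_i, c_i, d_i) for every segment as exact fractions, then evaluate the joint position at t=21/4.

Δ: Δ0=-1, Δ1=-4, Δ2=-1/3, Δ3=5/2, Δ4=-1
row 1: diag=6, rhs=-18; c'=1/3, d'=-3
row 2: denom=10−2·1/3=28/3; d'=(22−2·-3)/(28/3)=3
row 3: denom=10−3·9/28=253/28; d'=(17−3·3)/(253/28)=224/253
row 4: denom=10−2·56/253=2418/253; d'=(-21−2·224/253)/(2418/253)=-5761/2418
back: M4=-5761/2418
back: M3=224/253−56/253·-5761/2418=1708/1209
back: M2=3−9/28·1708/1209=1026/403
back: M1=-3−1/3·1026/403=-1551/403
M: M0=0, M1=-1551/403, M2=1026/403, M3=1708/1209, M4=-5761/2418, M5=0
seg 0: a=5, c=M0/2=0, d=(M1−M0)/(6·1)=-517/806, b=Δ0−h0·(2M0+M1)/6=-289/806
seg 1: a=4, c=M1/2=-1551/806, d=(M2−M1)/(6·2)=859/1612, b=Δ1−h1·(2M1+M2)/6=-920/403
seg 2: a=-4, c=M2/2=513/403, d=(M3−M2)/(6·3)=-685/10881, b=Δ2−h2·(2M2+M3)/6=-1445/403
seg 3: a=-5, c=M3/2=854/1209, d=(M4−M3)/(6·2)=-3059/9672, b=Δ3−h3·(2M3+M4)/6=948/403
seg 4: a=0, c=M4/2=-5761/4836, d=(M5−M4)/(6·3)=5761/43524, b=Δ4−h4·(2M4+M5)/6=3343/2418
t_q=21/4 → seg 2, τ=9/4; S=-4+-1445/403·τ+513/403·τ²+-685/10881·τ³=-163531/25792

  seg 0: a=5 b=-289/806 c=0 d=-517/806
  seg 1: a=4 b=-920/403 c=-1551/806 d=859/1612
  seg 2: a=-4 b=-1445/403 c=513/403 d=-685/10881
  seg 3: a=-5 b=948/403 c=854/1209 d=-3059/9672
  seg 4: a=0 b=3343/2418 c=-5761/4836 d=5761/43524
S(21/4) = -163531/25792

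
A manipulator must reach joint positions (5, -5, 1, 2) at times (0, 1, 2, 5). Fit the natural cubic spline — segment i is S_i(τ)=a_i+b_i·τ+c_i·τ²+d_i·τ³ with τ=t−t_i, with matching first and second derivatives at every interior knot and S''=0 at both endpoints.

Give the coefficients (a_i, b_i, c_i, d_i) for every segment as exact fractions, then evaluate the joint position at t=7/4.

Δ: Δ0=-10, Δ1=6, Δ2=1/3
row 1: diag=4, rhs=96; c'=1/4, d'=24
row 2: denom=8−1·1/4=31/4; d'=(-34−1·24)/(31/4)=-232/31
back: M2=-232/31
back: M1=24−1/4·-232/31=802/31
M: M0=0, M1=802/31, M2=-232/31, M3=0
seg 0: a=5, c=M0/2=0, d=(M1−M0)/(6·1)=401/93, b=Δ0−h0·(2M0+M1)/6=-1331/93
seg 1: a=-5, c=M1/2=401/31, d=(M2−M1)/(6·1)=-517/93, b=Δ1−h1·(2M1+M2)/6=-128/93
seg 2: a=1, c=M2/2=-116/31, d=(M3−M2)/(6·3)=116/279, b=Δ2−h2·(2M2+M3)/6=727/93
t_q=7/4 → seg 1, τ=3/4; S=-5+-128/93·τ+401/31·τ²+-517/93·τ³=-2185/1984

  seg 0: a=5 b=-1331/93 c=0 d=401/93
  seg 1: a=-5 b=-128/93 c=401/31 d=-517/93
  seg 2: a=1 b=727/93 c=-116/31 d=116/279
S(7/4) = -2185/1984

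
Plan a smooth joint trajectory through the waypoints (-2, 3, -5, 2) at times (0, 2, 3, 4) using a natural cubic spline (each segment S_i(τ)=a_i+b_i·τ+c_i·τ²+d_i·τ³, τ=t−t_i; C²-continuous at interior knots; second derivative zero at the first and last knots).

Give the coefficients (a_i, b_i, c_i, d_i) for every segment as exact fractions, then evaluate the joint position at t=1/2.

  seg 0: a=-2 b=343/46 c=0 d=-57/46
  seg 1: a=3 b=-341/46 c=-171/23 d=315/46
  seg 2: a=-5 b=-40/23 c=603/46 d=-201/46
S(1/2) = 579/368

Δ: Δ0=5/2, Δ1=-8, Δ2=7
row 1: diag=6, rhs=-63; c'=1/6, d'=-21/2
row 2: denom=4−1·1/6=23/6; d'=(90−1·-21/2)/(23/6)=603/23
back: M2=603/23
back: M1=-21/2−1/6·603/23=-342/23
M: M0=0, M1=-342/23, M2=603/23, M3=0
seg 0: a=-2, c=M0/2=0, d=(M1−M0)/(6·2)=-57/46, b=Δ0−h0·(2M0+M1)/6=343/46
seg 1: a=3, c=M1/2=-171/23, d=(M2−M1)/(6·1)=315/46, b=Δ1−h1·(2M1+M2)/6=-341/46
seg 2: a=-5, c=M2/2=603/46, d=(M3−M2)/(6·1)=-201/46, b=Δ2−h2·(2M2+M3)/6=-40/23
t_q=1/2 → seg 0, τ=1/2; S=-2+343/46·τ+0·τ²+-57/46·τ³=579/368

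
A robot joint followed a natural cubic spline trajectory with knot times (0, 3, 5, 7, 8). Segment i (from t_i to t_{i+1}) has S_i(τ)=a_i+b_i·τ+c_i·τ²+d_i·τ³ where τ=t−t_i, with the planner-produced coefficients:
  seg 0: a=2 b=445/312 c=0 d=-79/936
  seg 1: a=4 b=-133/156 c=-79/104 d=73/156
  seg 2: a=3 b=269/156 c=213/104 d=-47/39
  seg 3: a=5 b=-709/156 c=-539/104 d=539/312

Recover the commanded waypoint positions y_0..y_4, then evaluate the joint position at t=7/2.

y_0=2 y_1=4 y_2=3 y_3=5 y_4=-3
S(7/2) = 179/52

y_0 = S_0(0) = a_0 = 2
y_1 = S_1(0) = a_1 = 4
y_2 = S_2(0) = a_2 = 3
y_3 = S_3(0) = a_3 = 5
y_4 = S_3(1) = -3
t_q=7/2 is in segment 1 (τ=1/2); S_1(τ)=179/52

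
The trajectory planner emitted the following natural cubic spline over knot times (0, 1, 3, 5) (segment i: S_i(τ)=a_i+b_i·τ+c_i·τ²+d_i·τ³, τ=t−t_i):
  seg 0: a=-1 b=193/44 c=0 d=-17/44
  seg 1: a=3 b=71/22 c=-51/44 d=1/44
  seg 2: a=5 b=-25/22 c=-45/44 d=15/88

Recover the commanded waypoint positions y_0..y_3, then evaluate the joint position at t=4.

y_0=-1 y_1=3 y_2=5 y_3=0
S(4) = 265/88

y_0 = S_0(0) = a_0 = -1
y_1 = S_1(0) = a_1 = 3
y_2 = S_2(0) = a_2 = 5
y_3 = S_2(2) = 0
t_q=4 is in segment 2 (τ=1); S_2(τ)=265/88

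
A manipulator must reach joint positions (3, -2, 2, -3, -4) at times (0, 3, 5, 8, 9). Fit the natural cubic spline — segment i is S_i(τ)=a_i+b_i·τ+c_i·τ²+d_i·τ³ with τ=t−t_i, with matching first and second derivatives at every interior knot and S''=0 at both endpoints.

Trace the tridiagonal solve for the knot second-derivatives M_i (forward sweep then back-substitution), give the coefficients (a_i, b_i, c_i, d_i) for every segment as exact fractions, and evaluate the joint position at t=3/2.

  seg 0: a=3 b=-2099/678 c=0 d=323/2034
  seg 1: a=-2 b=404/339 c=323/226 d=-695/1356
  seg 2: a=2 b=257/339 c=-186/113 d=284/1017
  seg 3: a=-3 b=-535/339 c=98/113 d=-98/339
S(3/2) = -2003/1808

Δ: Δ0=-5/3, Δ1=2, Δ2=-5/3, Δ3=-1
row 1: diag=10, rhs=22; c'=1/5, d'=11/5
row 2: denom=10−2·1/5=48/5; d'=(-22−2·11/5)/(48/5)=-11/4
row 3: denom=8−3·5/16=113/16; d'=(4−3·-11/4)/(113/16)=196/113
back: M3=196/113
back: M2=-11/4−5/16·196/113=-372/113
back: M1=11/5−1/5·-372/113=323/113
M: M0=0, M1=323/113, M2=-372/113, M3=196/113, M4=0
seg 0: a=3, c=M0/2=0, d=(M1−M0)/(6·3)=323/2034, b=Δ0−h0·(2M0+M1)/6=-2099/678
seg 1: a=-2, c=M1/2=323/226, d=(M2−M1)/(6·2)=-695/1356, b=Δ1−h1·(2M1+M2)/6=404/339
seg 2: a=2, c=M2/2=-186/113, d=(M3−M2)/(6·3)=284/1017, b=Δ2−h2·(2M2+M3)/6=257/339
seg 3: a=-3, c=M3/2=98/113, d=(M4−M3)/(6·1)=-98/339, b=Δ3−h3·(2M3+M4)/6=-535/339
t_q=3/2 → seg 0, τ=3/2; S=3+-2099/678·τ+0·τ²+323/2034·τ³=-2003/1808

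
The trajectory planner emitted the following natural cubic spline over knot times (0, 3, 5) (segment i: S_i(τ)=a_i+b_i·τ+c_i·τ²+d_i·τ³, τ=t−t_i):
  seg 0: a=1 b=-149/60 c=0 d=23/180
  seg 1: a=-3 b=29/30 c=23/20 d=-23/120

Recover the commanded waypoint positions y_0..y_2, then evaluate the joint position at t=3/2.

y_0 = S_0(0) = a_0 = 1
y_1 = S_1(0) = a_1 = -3
y_2 = S_1(2) = 2
t_q=3/2 is in segment 0 (τ=3/2); S_0(τ)=-367/160

y_0=1 y_1=-3 y_2=2
S(3/2) = -367/160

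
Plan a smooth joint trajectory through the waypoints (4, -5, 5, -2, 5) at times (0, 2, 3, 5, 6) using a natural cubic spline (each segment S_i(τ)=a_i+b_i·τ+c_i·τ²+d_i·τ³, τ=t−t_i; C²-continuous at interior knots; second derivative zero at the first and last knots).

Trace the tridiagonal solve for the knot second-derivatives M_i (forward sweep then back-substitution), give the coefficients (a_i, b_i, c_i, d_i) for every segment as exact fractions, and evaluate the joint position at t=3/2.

Δ: Δ0=-9/2, Δ1=10, Δ2=-7/2, Δ3=7
row 1: diag=6, rhs=87; c'=1/6, d'=29/2
row 2: denom=6−1·1/6=35/6; d'=(-81−1·29/2)/(35/6)=-573/35
row 3: denom=6−2·12/35=186/35; d'=(63−2·-573/35)/(186/35)=1117/62
back: M3=1117/62
back: M2=-573/35−12/35·1117/62=-699/31
back: M1=29/2−1/6·-699/31=566/31
M: M0=0, M1=566/31, M2=-699/31, M3=1117/62, M4=0
seg 0: a=4, c=M0/2=0, d=(M1−M0)/(6·2)=283/186, b=Δ0−h0·(2M0+M1)/6=-1969/186
seg 1: a=-5, c=M1/2=283/31, d=(M2−M1)/(6·1)=-1265/186, b=Δ1−h1·(2M1+M2)/6=1427/186
seg 2: a=5, c=M2/2=-699/62, d=(M3−M2)/(6·2)=2515/744, b=Δ2−h2·(2M2+M3)/6=514/93
seg 3: a=-2, c=M3/2=1117/124, d=(M4−M3)/(6·1)=-1117/372, b=Δ3−h3·(2M3+M4)/6=185/186
t_q=3/2 → seg 0, τ=3/2; S=4+-1969/186·τ+0·τ²+283/186·τ³=-3345/496

  seg 0: a=4 b=-1969/186 c=0 d=283/186
  seg 1: a=-5 b=1427/186 c=283/31 d=-1265/186
  seg 2: a=5 b=514/93 c=-699/62 d=2515/744
  seg 3: a=-2 b=185/186 c=1117/124 d=-1117/372
S(3/2) = -3345/496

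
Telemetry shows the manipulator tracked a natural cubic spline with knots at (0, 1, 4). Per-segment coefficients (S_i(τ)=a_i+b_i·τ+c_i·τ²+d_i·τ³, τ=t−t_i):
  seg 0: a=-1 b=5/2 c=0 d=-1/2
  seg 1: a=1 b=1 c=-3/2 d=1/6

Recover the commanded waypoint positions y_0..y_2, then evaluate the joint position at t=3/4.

y_0 = S_0(0) = a_0 = -1
y_1 = S_1(0) = a_1 = 1
y_2 = S_1(3) = -5
t_q=3/4 is in segment 0 (τ=3/4); S_0(τ)=85/128

y_0=-1 y_1=1 y_2=-5
S(3/4) = 85/128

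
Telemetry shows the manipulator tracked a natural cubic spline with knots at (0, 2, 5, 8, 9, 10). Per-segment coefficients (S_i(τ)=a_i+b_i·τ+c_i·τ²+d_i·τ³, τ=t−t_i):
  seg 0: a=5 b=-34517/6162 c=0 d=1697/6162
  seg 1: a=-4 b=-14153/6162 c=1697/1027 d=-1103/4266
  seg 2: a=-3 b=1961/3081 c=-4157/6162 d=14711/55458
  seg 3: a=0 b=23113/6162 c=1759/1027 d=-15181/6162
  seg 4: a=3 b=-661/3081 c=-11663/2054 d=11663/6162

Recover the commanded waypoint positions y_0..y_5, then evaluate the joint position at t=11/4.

y_0=5 y_1=-4 y_2=-3 y_3=0 y_4=3 y_5=-1
S(11/4) = -644427/131456

y_0 = S_0(0) = a_0 = 5
y_1 = S_1(0) = a_1 = -4
y_2 = S_2(0) = a_2 = -3
y_3 = S_3(0) = a_3 = 0
y_4 = S_4(0) = a_4 = 3
y_5 = S_4(1) = -1
t_q=11/4 is in segment 1 (τ=3/4); S_1(τ)=-644427/131456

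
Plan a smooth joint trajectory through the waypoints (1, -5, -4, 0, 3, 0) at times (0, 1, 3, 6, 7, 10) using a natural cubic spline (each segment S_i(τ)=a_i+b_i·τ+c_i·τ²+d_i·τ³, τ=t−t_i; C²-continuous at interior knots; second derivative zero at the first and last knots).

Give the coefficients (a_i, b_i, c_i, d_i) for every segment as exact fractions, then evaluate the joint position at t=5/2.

  seg 0: a=1 b=-11101/1548 c=0 d=1813/1548
  seg 1: a=-5 b=-2831/774 c=1813/516 d=-2221/3096
  seg 2: a=-4 b=692/387 c=-34/43 d=742/3483
  seg 3: a=0 b=1082/387 c=436/387 d=-119/129
  seg 4: a=3 b=883/387 c=-635/387 d=635/3483
S(5/2) = -41297/8256

Δ: Δ0=-6, Δ1=1/2, Δ2=4/3, Δ3=3, Δ4=-1
row 1: diag=6, rhs=39; c'=1/3, d'=13/2
row 2: denom=10−2·1/3=28/3; d'=(5−2·13/2)/(28/3)=-6/7
row 3: denom=8−3·9/28=197/28; d'=(10−3·-6/7)/(197/28)=352/197
row 4: denom=8−1·28/197=1548/197; d'=(-24−1·352/197)/(1548/197)=-1270/387
back: M4=-1270/387
back: M3=352/197−28/197·-1270/387=872/387
back: M2=-6/7−9/28·872/387=-68/43
back: M1=13/2−1/3·-68/43=1813/258
M: M0=0, M1=1813/258, M2=-68/43, M3=872/387, M4=-1270/387, M5=0
seg 0: a=1, c=M0/2=0, d=(M1−M0)/(6·1)=1813/1548, b=Δ0−h0·(2M0+M1)/6=-11101/1548
seg 1: a=-5, c=M1/2=1813/516, d=(M2−M1)/(6·2)=-2221/3096, b=Δ1−h1·(2M1+M2)/6=-2831/774
seg 2: a=-4, c=M2/2=-34/43, d=(M3−M2)/(6·3)=742/3483, b=Δ2−h2·(2M2+M3)/6=692/387
seg 3: a=0, c=M3/2=436/387, d=(M4−M3)/(6·1)=-119/129, b=Δ3−h3·(2M3+M4)/6=1082/387
seg 4: a=3, c=M4/2=-635/387, d=(M5−M4)/(6·3)=635/3483, b=Δ4−h4·(2M4+M5)/6=883/387
t_q=5/2 → seg 1, τ=3/2; S=-5+-2831/774·τ+1813/516·τ²+-2221/3096·τ³=-41297/8256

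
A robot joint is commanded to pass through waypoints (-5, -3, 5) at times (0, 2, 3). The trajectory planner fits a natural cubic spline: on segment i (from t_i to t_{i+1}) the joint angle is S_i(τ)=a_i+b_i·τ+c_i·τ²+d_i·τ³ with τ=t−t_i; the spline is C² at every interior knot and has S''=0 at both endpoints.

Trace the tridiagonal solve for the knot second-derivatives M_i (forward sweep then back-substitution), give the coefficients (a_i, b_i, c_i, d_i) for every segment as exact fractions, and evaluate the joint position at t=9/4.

  seg 0: a=-5 b=-4/3 c=0 d=7/12
  seg 1: a=-3 b=17/3 c=7/2 d=-7/6
S(9/4) = -177/128

Δ: Δ0=1, Δ1=8
row 1: diag=6, rhs=42; c'=1/6, d'=7
back: M1=7
M: M0=0, M1=7, M2=0
seg 0: a=-5, c=M0/2=0, d=(M1−M0)/(6·2)=7/12, b=Δ0−h0·(2M0+M1)/6=-4/3
seg 1: a=-3, c=M1/2=7/2, d=(M2−M1)/(6·1)=-7/6, b=Δ1−h1·(2M1+M2)/6=17/3
t_q=9/4 → seg 1, τ=1/4; S=-3+17/3·τ+7/2·τ²+-7/6·τ³=-177/128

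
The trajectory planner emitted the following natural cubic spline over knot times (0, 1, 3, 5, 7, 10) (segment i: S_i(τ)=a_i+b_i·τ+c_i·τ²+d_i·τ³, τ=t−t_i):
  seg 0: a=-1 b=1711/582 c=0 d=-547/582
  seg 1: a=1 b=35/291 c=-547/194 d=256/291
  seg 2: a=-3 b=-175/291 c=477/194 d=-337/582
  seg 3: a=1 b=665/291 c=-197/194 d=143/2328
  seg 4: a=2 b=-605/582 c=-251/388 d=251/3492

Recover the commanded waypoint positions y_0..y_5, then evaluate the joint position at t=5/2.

y_0=-1 y_1=1 y_2=-3 y_3=1 y_4=2 y_5=-5
S(5/2) = -1703/776

y_0 = S_0(0) = a_0 = -1
y_1 = S_1(0) = a_1 = 1
y_2 = S_2(0) = a_2 = -3
y_3 = S_3(0) = a_3 = 1
y_4 = S_4(0) = a_4 = 2
y_5 = S_4(3) = -5
t_q=5/2 is in segment 1 (τ=3/2); S_1(τ)=-1703/776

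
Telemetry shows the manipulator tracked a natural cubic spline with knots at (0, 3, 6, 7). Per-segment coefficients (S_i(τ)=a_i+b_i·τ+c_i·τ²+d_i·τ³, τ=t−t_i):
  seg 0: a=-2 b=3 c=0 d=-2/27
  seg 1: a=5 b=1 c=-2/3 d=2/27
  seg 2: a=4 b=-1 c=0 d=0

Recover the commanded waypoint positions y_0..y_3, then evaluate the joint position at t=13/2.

y_0=-2 y_1=5 y_2=4 y_3=3
S(13/2) = 7/2

y_0 = S_0(0) = a_0 = -2
y_1 = S_1(0) = a_1 = 5
y_2 = S_2(0) = a_2 = 4
y_3 = S_2(1) = 3
t_q=13/2 is in segment 2 (τ=1/2); S_2(τ)=7/2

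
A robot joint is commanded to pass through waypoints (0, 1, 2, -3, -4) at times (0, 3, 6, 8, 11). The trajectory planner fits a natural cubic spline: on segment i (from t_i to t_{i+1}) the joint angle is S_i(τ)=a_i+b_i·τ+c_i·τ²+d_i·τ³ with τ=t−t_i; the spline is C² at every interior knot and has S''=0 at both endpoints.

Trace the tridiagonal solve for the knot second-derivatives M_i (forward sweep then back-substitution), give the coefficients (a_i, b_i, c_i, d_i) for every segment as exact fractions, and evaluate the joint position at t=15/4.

  seg 0: a=0 b=10/177 c=0 d=49/1593
  seg 1: a=1 b=157/177 c=49/177 d=-245/1593
  seg 2: a=2 b=-284/177 c=-196/177 d=467/1416
  seg 3: a=-3 b=-245/118 c=617/708 d=-617/6372
S(15/4) = 6631/3776

Δ: Δ0=1/3, Δ1=1/3, Δ2=-5/2, Δ3=-1/3
row 1: diag=12, rhs=0; c'=1/4, d'=0
row 2: denom=10−3·1/4=37/4; d'=(-17−3·0)/(37/4)=-68/37
row 3: denom=10−2·8/37=354/37; d'=(13−2·-68/37)/(354/37)=617/354
back: M3=617/354
back: M2=-68/37−8/37·617/354=-392/177
back: M1=0−1/4·-392/177=98/177
M: M0=0, M1=98/177, M2=-392/177, M3=617/354, M4=0
seg 0: a=0, c=M0/2=0, d=(M1−M0)/(6·3)=49/1593, b=Δ0−h0·(2M0+M1)/6=10/177
seg 1: a=1, c=M1/2=49/177, d=(M2−M1)/(6·3)=-245/1593, b=Δ1−h1·(2M1+M2)/6=157/177
seg 2: a=2, c=M2/2=-196/177, d=(M3−M2)/(6·2)=467/1416, b=Δ2−h2·(2M2+M3)/6=-284/177
seg 3: a=-3, c=M3/2=617/708, d=(M4−M3)/(6·3)=-617/6372, b=Δ3−h3·(2M3+M4)/6=-245/118
t_q=15/4 → seg 1, τ=3/4; S=1+157/177·τ+49/177·τ²+-245/1593·τ³=6631/3776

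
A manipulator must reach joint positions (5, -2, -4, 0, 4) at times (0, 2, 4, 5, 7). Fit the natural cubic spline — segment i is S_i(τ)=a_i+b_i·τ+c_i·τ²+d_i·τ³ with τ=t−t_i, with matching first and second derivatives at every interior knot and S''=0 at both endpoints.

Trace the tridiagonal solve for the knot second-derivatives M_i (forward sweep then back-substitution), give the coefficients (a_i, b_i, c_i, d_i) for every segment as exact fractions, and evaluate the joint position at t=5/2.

  seg 0: a=5 b=-943/256 c=0 d=47/1024
  seg 1: a=-2 b=-401/128 c=141/512 d=405/1024
  seg 2: a=-4 b=695/256 c=339/128 d=-349/256
  seg 3: a=0 b=251/64 c=-369/256 d=123/512
S(5/2) = -28247/8192

Δ: Δ0=-7/2, Δ1=-1, Δ2=4, Δ3=2
row 1: diag=8, rhs=15; c'=1/4, d'=15/8
row 2: denom=6−2·1/4=11/2; d'=(30−2·15/8)/(11/2)=105/22
row 3: denom=6−1·2/11=64/11; d'=(-12−1·105/22)/(64/11)=-369/128
back: M3=-369/128
back: M2=105/22−2/11·-369/128=339/64
back: M1=15/8−1/4·339/64=141/256
M: M0=0, M1=141/256, M2=339/64, M3=-369/128, M4=0
seg 0: a=5, c=M0/2=0, d=(M1−M0)/(6·2)=47/1024, b=Δ0−h0·(2M0+M1)/6=-943/256
seg 1: a=-2, c=M1/2=141/512, d=(M2−M1)/(6·2)=405/1024, b=Δ1−h1·(2M1+M2)/6=-401/128
seg 2: a=-4, c=M2/2=339/128, d=(M3−M2)/(6·1)=-349/256, b=Δ2−h2·(2M2+M3)/6=695/256
seg 3: a=0, c=M3/2=-369/256, d=(M4−M3)/(6·2)=123/512, b=Δ3−h3·(2M3+M4)/6=251/64
t_q=5/2 → seg 1, τ=1/2; S=-2+-401/128·τ+141/512·τ²+405/1024·τ³=-28247/8192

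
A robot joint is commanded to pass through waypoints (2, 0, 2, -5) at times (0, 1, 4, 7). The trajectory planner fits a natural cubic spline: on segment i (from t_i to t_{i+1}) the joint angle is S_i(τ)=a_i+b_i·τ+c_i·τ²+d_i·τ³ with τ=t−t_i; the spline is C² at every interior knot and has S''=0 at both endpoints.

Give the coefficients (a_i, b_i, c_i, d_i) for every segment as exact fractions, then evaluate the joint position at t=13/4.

Δ: Δ0=-2, Δ1=2/3, Δ2=-7/3
row 1: diag=8, rhs=16; c'=3/8, d'=2
row 2: denom=12−3·3/8=87/8; d'=(-18−3·2)/(87/8)=-64/29
back: M2=-64/29
back: M1=2−3/8·-64/29=82/29
M: M0=0, M1=82/29, M2=-64/29, M3=0
seg 0: a=2, c=M0/2=0, d=(M1−M0)/(6·1)=41/87, b=Δ0−h0·(2M0+M1)/6=-215/87
seg 1: a=0, c=M1/2=41/29, d=(M2−M1)/(6·3)=-73/261, b=Δ1−h1·(2M1+M2)/6=-92/87
seg 2: a=2, c=M2/2=-32/29, d=(M3−M2)/(6·3)=32/261, b=Δ2−h2·(2M2+M3)/6=-11/87
t_q=13/4 → seg 1, τ=9/4; S=0+-92/87·τ+41/29·τ²+-73/261·τ³=2955/1856

  seg 0: a=2 b=-215/87 c=0 d=41/87
  seg 1: a=0 b=-92/87 c=41/29 d=-73/261
  seg 2: a=2 b=-11/87 c=-32/29 d=32/261
S(13/4) = 2955/1856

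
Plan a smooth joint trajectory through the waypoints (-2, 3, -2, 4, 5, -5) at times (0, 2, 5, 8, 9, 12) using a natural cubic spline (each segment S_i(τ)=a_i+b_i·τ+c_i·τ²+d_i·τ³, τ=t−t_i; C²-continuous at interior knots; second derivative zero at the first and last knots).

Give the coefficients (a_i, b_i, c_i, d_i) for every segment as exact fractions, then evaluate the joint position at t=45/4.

Δ: Δ0=5/2, Δ1=-5/3, Δ2=2, Δ3=1, Δ4=-10/3
row 1: diag=10, rhs=-25; c'=3/10, d'=-5/2
row 2: denom=12−3·3/10=111/10; d'=(22−3·-5/2)/(111/10)=295/111
row 3: denom=8−3·10/37=266/37; d'=(-6−3·295/111)/(266/37)=-517/266
row 4: denom=8−1·37/266=2091/266; d'=(-26−1·-517/266)/(2091/266)=-2133/697
back: M4=-2133/697
back: M3=-517/266−37/266·-2133/697=-1058/697
back: M2=295/111−10/37·-1058/697=6415/2091
back: M1=-5/2−3/10·6415/2091=-2384/697
M: M0=0, M1=-2384/697, M2=6415/2091, M3=-1058/697, M4=-2133/697, M5=0
seg 0: a=-2, c=M0/2=0, d=(M1−M0)/(6·2)=-596/2091, b=Δ0−h0·(2M0+M1)/6=15223/4182
seg 1: a=3, c=M1/2=-1192/697, d=(M2−M1)/(6·3)=13567/37638, b=Δ1−h1·(2M1+M2)/6=919/4182
seg 2: a=-2, c=M2/2=6415/4182, d=(M3−M2)/(6·3)=-9589/37638, b=Δ2−h2·(2M2+M3)/6=-38/123
seg 3: a=4, c=M3/2=-529/697, d=(M4−M3)/(6·1)=-1075/4182, b=Δ3−h3·(2M3+M4)/6=8431/4182
seg 4: a=5, c=M4/2=-2133/1394, d=(M5−M4)/(6·3)=237/1394, b=Δ4−h4·(2M4+M5)/6=-571/2091
t_q=45/4 → seg 4, τ=9/4; S=5+-571/2091·τ+-2133/1394·τ²+237/1394·τ³=-127055/89216

  seg 0: a=-2 b=15223/4182 c=0 d=-596/2091
  seg 1: a=3 b=919/4182 c=-1192/697 d=13567/37638
  seg 2: a=-2 b=-38/123 c=6415/4182 d=-9589/37638
  seg 3: a=4 b=8431/4182 c=-529/697 d=-1075/4182
  seg 4: a=5 b=-571/2091 c=-2133/1394 d=237/1394
S(45/4) = -127055/89216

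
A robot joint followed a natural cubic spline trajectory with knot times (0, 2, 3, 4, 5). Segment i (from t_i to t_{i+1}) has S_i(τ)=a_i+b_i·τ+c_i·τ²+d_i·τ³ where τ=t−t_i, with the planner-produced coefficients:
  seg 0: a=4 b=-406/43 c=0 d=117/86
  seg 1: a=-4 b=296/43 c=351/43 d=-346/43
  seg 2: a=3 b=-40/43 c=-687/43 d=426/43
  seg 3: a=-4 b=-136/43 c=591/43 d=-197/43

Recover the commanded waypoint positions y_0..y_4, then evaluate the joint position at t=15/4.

y_0=4 y_1=-4 y_2=3 y_3=-4 y_4=2
S(15/4) = -3447/1376

y_0 = S_0(0) = a_0 = 4
y_1 = S_1(0) = a_1 = -4
y_2 = S_2(0) = a_2 = 3
y_3 = S_3(0) = a_3 = -4
y_4 = S_3(1) = 2
t_q=15/4 is in segment 2 (τ=3/4); S_2(τ)=-3447/1376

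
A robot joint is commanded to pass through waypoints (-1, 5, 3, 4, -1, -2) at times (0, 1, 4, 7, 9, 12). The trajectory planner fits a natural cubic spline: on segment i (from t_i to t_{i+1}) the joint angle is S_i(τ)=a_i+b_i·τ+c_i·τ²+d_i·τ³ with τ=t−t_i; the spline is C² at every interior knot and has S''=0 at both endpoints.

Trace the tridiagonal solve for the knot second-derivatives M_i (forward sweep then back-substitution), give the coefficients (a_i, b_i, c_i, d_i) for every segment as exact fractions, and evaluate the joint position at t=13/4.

Δ: Δ0=6, Δ1=-2/3, Δ2=1/3, Δ3=-5/2, Δ4=-1/3
row 1: diag=8, rhs=-40; c'=3/8, d'=-5
row 2: denom=12−3·3/8=87/8; d'=(6−3·-5)/(87/8)=56/29
row 3: denom=10−3·8/29=266/29; d'=(-17−3·56/29)/(266/29)=-661/266
row 4: denom=10−2·29/133=1272/133; d'=(13−2·-661/266)/(1272/133)=1195/636
back: M4=1195/636
back: M3=-661/266−29/133·1195/636=-1841/636
back: M2=56/29−8/29·-1841/636=434/159
back: M1=-5−3/8·434/159=-1277/212
M: M0=0, M1=-1277/212, M2=434/159, M3=-1841/636, M4=1195/636, M5=0
seg 0: a=-1, c=M0/2=0, d=(M1−M0)/(6·1)=-1277/1272, b=Δ0−h0·(2M0+M1)/6=8909/1272
seg 1: a=5, c=M1/2=-1277/424, d=(M2−M1)/(6·3)=5567/11448, b=Δ1−h1·(2M1+M2)/6=2539/636
seg 2: a=3, c=M2/2=217/159, d=(M3−M2)/(6·3)=-3577/11448, b=Δ2−h2·(2M2+M3)/6=-1207/1272
seg 3: a=4, c=M3/2=-1841/1272, d=(M4−M3)/(6·2)=253/636, b=Δ3−h3·(2M3+M4)/6=-761/636
seg 4: a=-1, c=M4/2=1195/1272, d=(M5−M4)/(6·3)=-1195/11448, b=Δ4−h4·(2M4+M5)/6=-469/212
t_q=13/4 → seg 1, τ=9/4; S=5+2539/636·τ+-1277/424·τ²+5567/11448·τ³=115985/27136

  seg 0: a=-1 b=8909/1272 c=0 d=-1277/1272
  seg 1: a=5 b=2539/636 c=-1277/424 d=5567/11448
  seg 2: a=3 b=-1207/1272 c=217/159 d=-3577/11448
  seg 3: a=4 b=-761/636 c=-1841/1272 d=253/636
  seg 4: a=-1 b=-469/212 c=1195/1272 d=-1195/11448
S(13/4) = 115985/27136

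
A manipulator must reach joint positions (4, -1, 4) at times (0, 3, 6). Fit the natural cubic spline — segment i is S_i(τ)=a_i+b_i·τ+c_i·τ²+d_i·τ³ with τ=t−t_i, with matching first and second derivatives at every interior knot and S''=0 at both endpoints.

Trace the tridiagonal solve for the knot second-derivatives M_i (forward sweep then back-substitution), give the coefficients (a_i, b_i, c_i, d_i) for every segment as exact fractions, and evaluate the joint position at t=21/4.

  seg 0: a=4 b=-5/2 c=0 d=5/54
  seg 1: a=-1 b=0 c=5/6 d=-5/54
S(21/4) = 277/128

Δ: Δ0=-5/3, Δ1=5/3
row 1: diag=12, rhs=20; c'=1/4, d'=5/3
back: M1=5/3
M: M0=0, M1=5/3, M2=0
seg 0: a=4, c=M0/2=0, d=(M1−M0)/(6·3)=5/54, b=Δ0−h0·(2M0+M1)/6=-5/2
seg 1: a=-1, c=M1/2=5/6, d=(M2−M1)/(6·3)=-5/54, b=Δ1−h1·(2M1+M2)/6=0
t_q=21/4 → seg 1, τ=9/4; S=-1+0·τ+5/6·τ²+-5/54·τ³=277/128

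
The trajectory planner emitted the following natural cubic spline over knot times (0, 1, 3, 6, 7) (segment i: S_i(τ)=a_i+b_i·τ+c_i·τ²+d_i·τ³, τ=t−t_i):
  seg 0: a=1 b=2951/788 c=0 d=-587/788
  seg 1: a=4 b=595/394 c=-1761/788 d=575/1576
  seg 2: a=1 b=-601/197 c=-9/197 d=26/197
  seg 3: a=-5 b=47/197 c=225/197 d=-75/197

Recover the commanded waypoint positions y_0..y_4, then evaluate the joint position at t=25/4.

y_0=1 y_1=4 y_2=1 y_3=-5 y_4=-4
S(25/4) = -61463/12608

y_0 = S_0(0) = a_0 = 1
y_1 = S_1(0) = a_1 = 4
y_2 = S_2(0) = a_2 = 1
y_3 = S_3(0) = a_3 = -5
y_4 = S_3(1) = -4
t_q=25/4 is in segment 3 (τ=1/4); S_3(τ)=-61463/12608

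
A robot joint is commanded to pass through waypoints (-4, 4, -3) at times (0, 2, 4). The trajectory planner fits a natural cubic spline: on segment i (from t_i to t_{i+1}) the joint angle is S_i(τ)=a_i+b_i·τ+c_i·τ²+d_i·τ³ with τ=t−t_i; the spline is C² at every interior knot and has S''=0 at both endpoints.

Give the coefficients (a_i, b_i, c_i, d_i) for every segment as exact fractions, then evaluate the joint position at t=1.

  seg 0: a=-4 b=47/8 c=0 d=-15/32
  seg 1: a=4 b=1/4 c=-45/16 d=15/32
S(1) = 45/32

Δ: Δ0=4, Δ1=-7/2
row 1: diag=8, rhs=-45; c'=1/4, d'=-45/8
back: M1=-45/8
M: M0=0, M1=-45/8, M2=0
seg 0: a=-4, c=M0/2=0, d=(M1−M0)/(6·2)=-15/32, b=Δ0−h0·(2M0+M1)/6=47/8
seg 1: a=4, c=M1/2=-45/16, d=(M2−M1)/(6·2)=15/32, b=Δ1−h1·(2M1+M2)/6=1/4
t_q=1 → seg 0, τ=1; S=-4+47/8·τ+0·τ²+-15/32·τ³=45/32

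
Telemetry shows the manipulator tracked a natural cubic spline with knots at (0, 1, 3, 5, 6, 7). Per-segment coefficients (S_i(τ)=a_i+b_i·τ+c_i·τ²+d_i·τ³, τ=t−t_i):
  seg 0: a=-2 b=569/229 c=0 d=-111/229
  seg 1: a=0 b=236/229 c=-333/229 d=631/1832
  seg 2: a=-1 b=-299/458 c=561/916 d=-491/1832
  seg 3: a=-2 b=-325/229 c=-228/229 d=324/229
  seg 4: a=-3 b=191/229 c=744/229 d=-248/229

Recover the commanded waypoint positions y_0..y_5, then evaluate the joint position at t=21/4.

y_0=-2 y_1=0 y_2=-1 y_3=-2 y_4=-3 y_5=0
S(21/4) = -8775/3664

y_0 = S_0(0) = a_0 = -2
y_1 = S_1(0) = a_1 = 0
y_2 = S_2(0) = a_2 = -1
y_3 = S_3(0) = a_3 = -2
y_4 = S_4(0) = a_4 = -3
y_5 = S_4(1) = 0
t_q=21/4 is in segment 3 (τ=1/4); S_3(τ)=-8775/3664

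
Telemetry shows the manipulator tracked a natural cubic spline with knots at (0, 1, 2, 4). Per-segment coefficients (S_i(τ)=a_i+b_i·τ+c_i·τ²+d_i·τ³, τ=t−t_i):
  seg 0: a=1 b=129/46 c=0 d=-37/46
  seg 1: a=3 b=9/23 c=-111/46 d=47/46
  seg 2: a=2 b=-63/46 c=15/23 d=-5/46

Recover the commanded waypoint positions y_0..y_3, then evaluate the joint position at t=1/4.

y_0 = S_0(0) = a_0 = 1
y_1 = S_1(0) = a_1 = 3
y_2 = S_2(0) = a_2 = 2
y_3 = S_2(2) = 1
t_q=1/4 is in segment 0 (τ=1/4); S_0(τ)=4971/2944

y_0=1 y_1=3 y_2=2 y_3=1
S(1/4) = 4971/2944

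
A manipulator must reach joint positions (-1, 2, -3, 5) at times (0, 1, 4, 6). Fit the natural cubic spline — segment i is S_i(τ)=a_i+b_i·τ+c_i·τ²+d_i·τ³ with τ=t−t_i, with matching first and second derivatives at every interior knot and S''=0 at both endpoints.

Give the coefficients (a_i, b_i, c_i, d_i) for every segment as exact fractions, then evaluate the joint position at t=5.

  seg 0: a=-1 b=830/213 c=0 d=-191/213
  seg 1: a=2 b=257/213 c=-191/71 d=41/71
  seg 2: a=-3 b=140/213 c=178/71 d=-89/213
S(5) = -18/71

Δ: Δ0=3, Δ1=-5/3, Δ2=4
row 1: diag=8, rhs=-28; c'=3/8, d'=-7/2
row 2: denom=10−3·3/8=71/8; d'=(34−3·-7/2)/(71/8)=356/71
back: M2=356/71
back: M1=-7/2−3/8·356/71=-382/71
M: M0=0, M1=-382/71, M2=356/71, M3=0
seg 0: a=-1, c=M0/2=0, d=(M1−M0)/(6·1)=-191/213, b=Δ0−h0·(2M0+M1)/6=830/213
seg 1: a=2, c=M1/2=-191/71, d=(M2−M1)/(6·3)=41/71, b=Δ1−h1·(2M1+M2)/6=257/213
seg 2: a=-3, c=M2/2=178/71, d=(M3−M2)/(6·2)=-89/213, b=Δ2−h2·(2M2+M3)/6=140/213
t_q=5 → seg 2, τ=1; S=-3+140/213·τ+178/71·τ²+-89/213·τ³=-18/71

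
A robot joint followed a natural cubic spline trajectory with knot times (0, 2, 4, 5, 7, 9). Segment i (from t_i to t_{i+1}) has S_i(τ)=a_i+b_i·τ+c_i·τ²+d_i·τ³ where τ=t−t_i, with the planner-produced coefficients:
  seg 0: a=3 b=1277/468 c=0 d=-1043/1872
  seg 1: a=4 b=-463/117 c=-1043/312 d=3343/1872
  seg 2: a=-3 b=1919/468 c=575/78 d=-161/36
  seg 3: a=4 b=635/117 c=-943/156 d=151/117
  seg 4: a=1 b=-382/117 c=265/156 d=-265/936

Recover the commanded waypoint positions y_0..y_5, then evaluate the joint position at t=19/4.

y_0 = S_0(0) = a_0 = 3
y_1 = S_1(0) = a_1 = 4
y_2 = S_2(0) = a_2 = -3
y_3 = S_3(0) = a_3 = 4
y_4 = S_4(0) = a_4 = 1
y_5 = S_4(2) = -1
t_q=19/4 is in segment 2 (τ=3/4); S_2(τ)=23315/9984

y_0=3 y_1=4 y_2=-3 y_3=4 y_4=1 y_5=-1
S(19/4) = 23315/9984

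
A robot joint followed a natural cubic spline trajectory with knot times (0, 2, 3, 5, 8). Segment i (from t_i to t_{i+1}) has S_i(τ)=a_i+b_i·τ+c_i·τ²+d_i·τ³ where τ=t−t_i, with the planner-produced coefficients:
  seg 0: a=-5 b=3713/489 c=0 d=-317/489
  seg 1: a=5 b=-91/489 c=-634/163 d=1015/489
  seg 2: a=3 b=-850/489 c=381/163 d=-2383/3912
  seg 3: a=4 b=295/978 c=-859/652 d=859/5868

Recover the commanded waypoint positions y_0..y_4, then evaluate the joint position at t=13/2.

y_0 = S_0(0) = a_0 = -5
y_1 = S_1(0) = a_1 = 5
y_2 = S_2(0) = a_2 = 3
y_3 = S_3(0) = a_3 = 4
y_4 = S_3(3) = -3
t_q=13/2 is in segment 3 (τ=3/2); S_3(τ)=10339/5216

y_0=-5 y_1=5 y_2=3 y_3=4 y_4=-3
S(13/2) = 10339/5216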